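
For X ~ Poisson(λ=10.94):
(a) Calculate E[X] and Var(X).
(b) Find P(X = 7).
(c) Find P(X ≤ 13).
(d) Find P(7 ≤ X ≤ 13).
(a) E[X] = 10.9400, Var(X) = 10.9400
(b) P(X = 7) = 0.065995
(c) P(X ≤ 13) = 0.786816
(d) P(7 ≤ X ≤ 13) = 0.705702

We have X ~ Poisson(λ=10.94).

(a) Moments:
E[X] = 10.9400
Var(X) = 10.9400
σ = √Var(X) = 3.3076

(b) Point probability using PMF:
P(X = 7) = 0.065995

(c) Cumulative probability using CDF:
P(X ≤ 13) = F(13) = 0.786816

(d) Range probability:
P(7 ≤ X ≤ 13) = P(X ≤ 13) - P(X ≤ 6)
                   = F(13) - F(6)
                   = 0.786816 - 0.081114
                   = 0.705702

This means approximately 70.6% of outcomes fall in the interval [7, 13].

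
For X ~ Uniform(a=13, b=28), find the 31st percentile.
17.6500

We have X ~ Uniform(a=13, b=28).

We want to find x such that P(X ≤ x) = 0.31.

This is the 31st percentile, which means 31% of values fall below this point.

Using the inverse CDF (quantile function):
x = F⁻¹(0.31) = 17.6500

Verification: P(X ≤ 17.6500) = 0.31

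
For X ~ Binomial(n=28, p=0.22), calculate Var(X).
4.8048

We have X ~ Binomial(n=28, p=0.22).

For a Binomial distribution with n=28, p=0.22:
Var(X) = 4.8048

The variance measures the spread of the distribution around the mean.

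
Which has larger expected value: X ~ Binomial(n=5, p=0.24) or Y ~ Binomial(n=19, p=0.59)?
Y has larger mean (11.2100 > 1.2000)

Compute the expected value for each distribution:

X ~ Binomial(n=5, p=0.24):
E[X] = 1.2000

Y ~ Binomial(n=19, p=0.59):
E[Y] = 11.2100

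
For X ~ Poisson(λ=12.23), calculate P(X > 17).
0.072207

We have X ~ Poisson(λ=12.23).

P(X > 17) = 1 - P(X ≤ 17)
                = 1 - F(17)
                = 1 - 0.927793
                = 0.072207

So there's approximately a 7.2% chance that X exceeds 17.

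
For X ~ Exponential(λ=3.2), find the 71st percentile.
0.3868

We have X ~ Exponential(λ=3.2).

We want to find x such that P(X ≤ x) = 0.71.

This is the 71st percentile, which means 71% of values fall below this point.

Using the inverse CDF (quantile function):
x = F⁻¹(0.71) = 0.3868

Verification: P(X ≤ 0.3868) = 0.71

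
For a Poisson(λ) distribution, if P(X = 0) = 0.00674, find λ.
λ = 4.9997

For a Poisson(λ) distribution, the PMF at 0 is:
P(X = 0) = λ^0 e^(-λ) / 0! = e^(-λ)

Given P(X = 0) = 0.00674:
e^(-λ) = 0.00674
-λ = ln(0.00674)
λ = -ln(0.00674) = 4.9997

Verification: e^(-4.9997) = 0.00674 ✓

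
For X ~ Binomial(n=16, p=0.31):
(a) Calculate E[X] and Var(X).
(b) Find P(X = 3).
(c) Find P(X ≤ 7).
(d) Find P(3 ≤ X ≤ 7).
(a) E[X] = 4.9600, Var(X) = 3.4224
(b) P(X = 3) = 0.134064
(c) P(X ≤ 7) = 0.911885
(d) P(3 ≤ X ≤ 7) = 0.826326

We have X ~ Binomial(n=16, p=0.31).

(a) Moments:
E[X] = 4.9600
Var(X) = 3.4224
σ = √Var(X) = 1.8500

(b) Point probability using PMF:
P(X = 3) = 0.134064

(c) Cumulative probability using CDF:
P(X ≤ 7) = F(7) = 0.911885

(d) Range probability:
P(3 ≤ X ≤ 7) = P(X ≤ 7) - P(X ≤ 2)
                   = F(7) - F(2)
                   = 0.911885 - 0.085559
                   = 0.826326

This means approximately 82.6% of outcomes fall in the interval [3, 7].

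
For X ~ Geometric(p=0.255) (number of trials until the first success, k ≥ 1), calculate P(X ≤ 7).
0.872622

We have X ~ Geometric(p=0.255) (number of trials until the first success, k ≥ 1).

The CDF gives us P(X ≤ k).

Using the CDF:
P(X ≤ 7) = 0.872622

This means there's approximately a 87.3% chance that X is at most 7.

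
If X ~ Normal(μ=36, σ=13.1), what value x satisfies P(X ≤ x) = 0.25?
27.1642

We have X ~ Normal(μ=36, σ=13.1).

We want to find x such that P(X ≤ x) = 0.25.

This is the 25th percentile, which means 25% of values fall below this point.

Using the inverse CDF (quantile function):
x = F⁻¹(0.25) = 27.1642

Verification: P(X ≤ 27.1642) = 0.25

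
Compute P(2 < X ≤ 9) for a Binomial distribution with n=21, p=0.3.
0.905298

We have X ~ Binomial(n=21, p=0.3).

To find P(2 < X ≤ 9), we use:
P(2 < X ≤ 9) = P(X ≤ 9) - P(X ≤ 2)
                 = F(9) - F(2)
                 = 0.932427 - 0.027129
                 = 0.905298

So there's approximately a 90.5% chance that X falls in this range.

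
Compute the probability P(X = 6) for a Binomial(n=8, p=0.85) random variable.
0.237604

We have X ~ Binomial(n=8, p=0.85).

For a Binomial distribution, the PMF gives us the probability of each outcome.

Using the PMF formula:
P(X = 6) = 0.237604

Rounded to 4 decimal places: 0.2376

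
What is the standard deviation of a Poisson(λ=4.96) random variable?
2.2271

We have X ~ Poisson(λ=4.96).

For a Poisson distribution with λ=4.96:
σ = √Var(X) = 2.2271

The standard deviation is the square root of the variance.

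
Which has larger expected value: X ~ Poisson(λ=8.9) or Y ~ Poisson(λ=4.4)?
X has larger mean (8.9000 > 4.4000)

Compute the expected value for each distribution:

X ~ Poisson(λ=8.9):
E[X] = 8.9000

Y ~ Poisson(λ=4.4):
E[Y] = 4.4000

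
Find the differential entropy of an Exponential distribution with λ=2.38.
0.1329 nats

We have X ~ Exponential(λ=2.38).

The differential entropy measures the uncertainty or information content of the distribution.

For an Exponential distribution with λ=2.38:
h(X) = 0.1329 nats

(In bits, this would be 0.1917 bits.)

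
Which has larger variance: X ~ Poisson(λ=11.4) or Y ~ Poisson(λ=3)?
X has larger variance (11.4000 > 3.0000)

Compute the variance for each distribution:

X ~ Poisson(λ=11.4):
Var(X) = 11.4000

Y ~ Poisson(λ=3):
Var(Y) = 3.0000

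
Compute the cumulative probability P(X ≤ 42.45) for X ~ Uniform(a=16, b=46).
0.881667

We have X ~ Uniform(a=16, b=46).

The CDF gives us P(X ≤ k).

Using the CDF:
P(X ≤ 42.45) = 0.881667

This means there's approximately a 88.2% chance that X is at most 42.45.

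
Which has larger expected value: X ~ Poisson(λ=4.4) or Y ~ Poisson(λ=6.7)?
Y has larger mean (6.7000 > 4.4000)

Compute the expected value for each distribution:

X ~ Poisson(λ=4.4):
E[X] = 4.4000

Y ~ Poisson(λ=6.7):
E[Y] = 6.7000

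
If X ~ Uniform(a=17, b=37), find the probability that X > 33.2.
0.190000

We have X ~ Uniform(a=17, b=37).

P(X > 33.2) = 1 - P(X ≤ 33.2)
                = 1 - F(33.2)
                = 1 - 0.810000
                = 0.190000

So there's approximately a 19.0% chance that X exceeds 33.2.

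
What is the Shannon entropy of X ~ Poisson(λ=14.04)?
2.7337 nats

We have X ~ Poisson(λ=14.04).

The Shannon entropy measures the uncertainty or information content of the distribution.

For a Poisson distribution with λ=14.04:
H(X) = 2.7337 nats

(In bits, this would be 3.9439 bits.)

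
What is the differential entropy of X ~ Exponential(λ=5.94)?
-0.7817 nats

We have X ~ Exponential(λ=5.94).

The differential entropy measures the uncertainty or information content of the distribution.

For an Exponential distribution with λ=5.94:
h(X) = -0.7817 nats

(In bits, this would be -1.1278 bits.)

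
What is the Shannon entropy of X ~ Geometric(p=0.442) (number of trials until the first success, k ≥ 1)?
1.5530 nats

We have X ~ Geometric(p=0.442) (number of trials until the first success, k ≥ 1).

The Shannon entropy measures the uncertainty or information content of the distribution.

For a Geometric distribution with p=0.442 (number of trials until the first success, k ≥ 1):
H(X) = 1.5530 nats

(In bits, this would be 2.2404 bits.)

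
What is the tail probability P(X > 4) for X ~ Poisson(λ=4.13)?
0.396543

We have X ~ Poisson(λ=4.13).

P(X > 4) = 1 - P(X ≤ 4)
                = 1 - F(4)
                = 1 - 0.603457
                = 0.396543

So there's approximately a 39.7% chance that X exceeds 4.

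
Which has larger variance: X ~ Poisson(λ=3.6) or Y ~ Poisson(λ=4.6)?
Y has larger variance (4.6000 > 3.6000)

Compute the variance for each distribution:

X ~ Poisson(λ=3.6):
Var(X) = 3.6000

Y ~ Poisson(λ=4.6):
Var(Y) = 4.6000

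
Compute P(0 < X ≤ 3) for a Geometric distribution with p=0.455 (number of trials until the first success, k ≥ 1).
0.838121

We have X ~ Geometric(p=0.455) (number of trials until the first success, k ≥ 1).

To find P(0 < X ≤ 3), we use:
P(0 < X ≤ 3) = P(X ≤ 3) - P(X ≤ 0)
                 = F(3) - F(0)
                 = 0.838121 - 0.000000
                 = 0.838121

So there's approximately a 83.8% chance that X falls in this range.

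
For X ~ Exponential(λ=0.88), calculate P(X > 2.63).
0.098825

We have X ~ Exponential(λ=0.88).

P(X > 2.63) = 1 - P(X ≤ 2.63)
                = 1 - F(2.63)
                = 1 - 0.901175
                = 0.098825

So there's approximately a 9.9% chance that X exceeds 2.63.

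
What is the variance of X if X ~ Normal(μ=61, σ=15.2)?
231.0400

We have X ~ Normal(μ=61, σ=15.2).

For a Normal distribution with μ=61, σ=15.2:
Var(X) = 231.0400

The variance measures the spread of the distribution around the mean.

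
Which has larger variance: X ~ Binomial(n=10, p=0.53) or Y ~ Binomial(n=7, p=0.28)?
X has larger variance (2.4910 > 1.4112)

Compute the variance for each distribution:

X ~ Binomial(n=10, p=0.53):
Var(X) = 2.4910

Y ~ Binomial(n=7, p=0.28):
Var(Y) = 1.4112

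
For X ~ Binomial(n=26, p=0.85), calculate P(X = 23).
0.208873

We have X ~ Binomial(n=26, p=0.85).

For a Binomial distribution, the PMF gives us the probability of each outcome.

Using the PMF formula:
P(X = 23) = 0.208873

Rounded to 4 decimal places: 0.2089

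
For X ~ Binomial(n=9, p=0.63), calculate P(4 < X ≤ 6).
0.500386

We have X ~ Binomial(n=9, p=0.63).

To find P(4 < X ≤ 6), we use:
P(4 < X ≤ 6) = P(X ≤ 6) - P(X ≤ 4)
                 = F(6) - F(4)
                 = 0.707602 - 0.207215
                 = 0.500386

So there's approximately a 50.0% chance that X falls in this range.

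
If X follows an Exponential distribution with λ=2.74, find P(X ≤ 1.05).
0.943697

We have X ~ Exponential(λ=2.74).

The CDF gives us P(X ≤ k).

Using the CDF:
P(X ≤ 1.05) = 0.943697

This means there's approximately a 94.4% chance that X is at most 1.05.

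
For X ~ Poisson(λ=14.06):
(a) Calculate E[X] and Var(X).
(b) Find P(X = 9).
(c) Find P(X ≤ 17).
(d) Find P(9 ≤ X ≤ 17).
(a) E[X] = 14.0600, Var(X) = 14.0600
(b) P(X = 9) = 0.046337
(c) P(X ≤ 17) = 0.822896
(d) P(9 ≤ X ≤ 17) = 0.762644

We have X ~ Poisson(λ=14.06).

(a) Moments:
E[X] = 14.0600
Var(X) = 14.0600
σ = √Var(X) = 3.7497

(b) Point probability using PMF:
P(X = 9) = 0.046337

(c) Cumulative probability using CDF:
P(X ≤ 17) = F(17) = 0.822896

(d) Range probability:
P(9 ≤ X ≤ 17) = P(X ≤ 17) - P(X ≤ 8)
                   = F(17) - F(8)
                   = 0.822896 - 0.060252
                   = 0.762644

This means approximately 76.3% of outcomes fall in the interval [9, 17].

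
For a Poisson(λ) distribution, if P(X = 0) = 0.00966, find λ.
λ = 4.6398

For a Poisson(λ) distribution, the PMF at 0 is:
P(X = 0) = λ^0 e^(-λ) / 0! = e^(-λ)

Given P(X = 0) = 0.00966:
e^(-λ) = 0.00966
-λ = ln(0.00966)
λ = -ln(0.00966) = 4.6398

Verification: e^(-4.6398) = 0.00966 ✓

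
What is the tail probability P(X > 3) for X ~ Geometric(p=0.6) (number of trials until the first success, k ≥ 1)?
0.064000

We have X ~ Geometric(p=0.6) (number of trials until the first success, k ≥ 1).

P(X > 3) = 1 - P(X ≤ 3)
                = 1 - F(3)
                = 1 - 0.936000
                = 0.064000

So there's approximately a 6.4% chance that X exceeds 3.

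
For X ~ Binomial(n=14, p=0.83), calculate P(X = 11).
0.230307

We have X ~ Binomial(n=14, p=0.83).

For a Binomial distribution, the PMF gives us the probability of each outcome.

Using the PMF formula:
P(X = 11) = 0.230307

Rounded to 4 decimal places: 0.2303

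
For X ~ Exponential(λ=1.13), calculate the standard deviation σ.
0.8850

We have X ~ Exponential(λ=1.13).

For an Exponential distribution with λ=1.13:
σ = √Var(X) = 0.8850

The standard deviation is the square root of the variance.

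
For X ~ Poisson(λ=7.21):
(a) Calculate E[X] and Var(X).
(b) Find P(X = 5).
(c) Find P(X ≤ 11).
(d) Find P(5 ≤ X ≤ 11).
(a) E[X] = 7.2100, Var(X) = 7.2100
(b) P(X = 5) = 0.120014
(c) P(X ≤ 11) = 0.936589
(d) P(5 ≤ X ≤ 11) = 0.781907

We have X ~ Poisson(λ=7.21).

(a) Moments:
E[X] = 7.2100
Var(X) = 7.2100
σ = √Var(X) = 2.6851

(b) Point probability using PMF:
P(X = 5) = 0.120014

(c) Cumulative probability using CDF:
P(X ≤ 11) = F(11) = 0.936589

(d) Range probability:
P(5 ≤ X ≤ 11) = P(X ≤ 11) - P(X ≤ 4)
                   = F(11) - F(4)
                   = 0.936589 - 0.154681
                   = 0.781907

This means approximately 78.2% of outcomes fall in the interval [5, 11].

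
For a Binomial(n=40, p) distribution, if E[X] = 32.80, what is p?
p = 0.82

For a Binomial(n, p) distribution:
E[X] = n × p

Given n = 40 and E[X] = 32.80:
32.80 = 40 × p
p = 32.80 / 40 = 0.82

Verification: Binomial(40, 0.82) has E[X] = 32.80 ✓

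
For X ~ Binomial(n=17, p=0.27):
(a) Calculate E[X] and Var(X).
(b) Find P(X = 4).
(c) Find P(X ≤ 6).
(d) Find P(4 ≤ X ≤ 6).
(a) E[X] = 4.5900, Var(X) = 3.3507
(b) P(X = 4) = 0.211460
(c) P(X ≤ 6) = 0.851514
(d) P(4 ≤ X ≤ 6) = 0.565233

We have X ~ Binomial(n=17, p=0.27).

(a) Moments:
E[X] = 4.5900
Var(X) = 3.3507
σ = √Var(X) = 1.8305

(b) Point probability using PMF:
P(X = 4) = 0.211460

(c) Cumulative probability using CDF:
P(X ≤ 6) = F(6) = 0.851514

(d) Range probability:
P(4 ≤ X ≤ 6) = P(X ≤ 6) - P(X ≤ 3)
                   = F(6) - F(3)
                   = 0.851514 - 0.286281
                   = 0.565233

This means approximately 56.5% of outcomes fall in the interval [4, 6].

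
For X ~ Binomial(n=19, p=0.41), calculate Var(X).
4.5961

We have X ~ Binomial(n=19, p=0.41).

For a Binomial distribution with n=19, p=0.41:
Var(X) = 4.5961

The variance measures the spread of the distribution around the mean.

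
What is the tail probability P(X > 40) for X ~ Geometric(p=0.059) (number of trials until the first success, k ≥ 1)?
0.087818

We have X ~ Geometric(p=0.059) (number of trials until the first success, k ≥ 1).

P(X > 40) = 1 - P(X ≤ 40)
                = 1 - F(40)
                = 1 - 0.912182
                = 0.087818

So there's approximately a 8.8% chance that X exceeds 40.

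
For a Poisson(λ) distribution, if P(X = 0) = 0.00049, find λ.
λ = 7.6211

For a Poisson(λ) distribution, the PMF at 0 is:
P(X = 0) = λ^0 e^(-λ) / 0! = e^(-λ)

Given P(X = 0) = 0.00049:
e^(-λ) = 0.00049
-λ = ln(0.00049)
λ = -ln(0.00049) = 7.6211

Verification: e^(-7.6211) = 0.00049 ✓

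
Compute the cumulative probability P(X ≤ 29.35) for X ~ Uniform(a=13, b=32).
0.860526

We have X ~ Uniform(a=13, b=32).

The CDF gives us P(X ≤ k).

Using the CDF:
P(X ≤ 29.35) = 0.860526

This means there's approximately a 86.1% chance that X is at most 29.35.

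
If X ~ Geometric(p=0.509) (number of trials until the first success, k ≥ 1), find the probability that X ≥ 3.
0.241081

We have X ~ Geometric(p=0.509) (number of trials until the first success, k ≥ 1).

For discrete distributions, P(X ≥ 3) = 1 - P(X ≤ 2).

P(X ≤ 2) = 0.758919
P(X ≥ 3) = 1 - 0.758919 = 0.241081

So there's approximately a 24.1% chance that X is at least 3.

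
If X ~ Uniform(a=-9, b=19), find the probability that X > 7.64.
0.405714

We have X ~ Uniform(a=-9, b=19).

P(X > 7.64) = 1 - P(X ≤ 7.64)
                = 1 - F(7.64)
                = 1 - 0.594286
                = 0.405714

So there's approximately a 40.6% chance that X exceeds 7.64.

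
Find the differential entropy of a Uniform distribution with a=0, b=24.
3.1781 nats

We have X ~ Uniform(a=0, b=24).

The differential entropy measures the uncertainty or information content of the distribution.

For a Uniform distribution with a=0, b=24:
h(X) = 3.1781 nats

(In bits, this would be 4.5850 bits.)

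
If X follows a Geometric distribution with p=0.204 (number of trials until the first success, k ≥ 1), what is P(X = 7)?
0.051893

We have X ~ Geometric(p=0.204) (number of trials until the first success, k ≥ 1).

For a Geometric distribution, the PMF gives us the probability of each outcome.

Using the PMF formula:
P(X = 7) = 0.051893

Rounded to 4 decimal places: 0.0519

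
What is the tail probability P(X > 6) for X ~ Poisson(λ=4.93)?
0.227654

We have X ~ Poisson(λ=4.93).

P(X > 6) = 1 - P(X ≤ 6)
                = 1 - F(6)
                = 1 - 0.772346
                = 0.227654

So there's approximately a 22.8% chance that X exceeds 6.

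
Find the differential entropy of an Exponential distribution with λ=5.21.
-0.6506 nats

We have X ~ Exponential(λ=5.21).

The differential entropy measures the uncertainty or information content of the distribution.

For an Exponential distribution with λ=5.21:
h(X) = -0.6506 nats

(In bits, this would be -0.9386 bits.)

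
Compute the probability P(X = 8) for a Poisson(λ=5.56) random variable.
0.087177

We have X ~ Poisson(λ=5.56).

For a Poisson distribution, the PMF gives us the probability of each outcome.

Using the PMF formula:
P(X = 8) = 0.087177

Rounded to 4 decimal places: 0.0872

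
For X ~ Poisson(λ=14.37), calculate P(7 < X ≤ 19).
0.881623

We have X ~ Poisson(λ=14.37).

To find P(7 < X ≤ 19), we use:
P(7 < X ≤ 19) = P(X ≤ 19) - P(X ≤ 7)
                 = F(19) - F(7)
                 = 0.907372 - 0.025749
                 = 0.881623

So there's approximately a 88.2% chance that X falls in this range.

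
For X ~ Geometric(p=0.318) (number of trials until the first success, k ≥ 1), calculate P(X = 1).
0.318000

We have X ~ Geometric(p=0.318) (number of trials until the first success, k ≥ 1).

For a Geometric distribution, the PMF gives us the probability of each outcome.

Using the PMF formula:
P(X = 1) = 0.318000

Rounded to 4 decimal places: 0.3180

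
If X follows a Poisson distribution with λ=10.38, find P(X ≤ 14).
0.895242

We have X ~ Poisson(λ=10.38).

The CDF gives us P(X ≤ k).

Using the CDF:
P(X ≤ 14) = 0.895242

This means there's approximately a 89.5% chance that X is at most 14.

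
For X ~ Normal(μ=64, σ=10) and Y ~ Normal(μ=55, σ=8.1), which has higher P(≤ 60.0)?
Y has higher probability (P(Y ≤ 60.0) = 0.7315 > P(X ≤ 60.0) = 0.3446)

Compute P(≤ 60.0) for each distribution:

X ~ Normal(μ=64, σ=10):
P(X ≤ 60.0) = 0.3446

Y ~ Normal(μ=55, σ=8.1):
P(Y ≤ 60.0) = 0.7315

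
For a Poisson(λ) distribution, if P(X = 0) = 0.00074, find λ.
λ = 7.2089

For a Poisson(λ) distribution, the PMF at 0 is:
P(X = 0) = λ^0 e^(-λ) / 0! = e^(-λ)

Given P(X = 0) = 0.00074:
e^(-λ) = 0.00074
-λ = ln(0.00074)
λ = -ln(0.00074) = 7.2089

Verification: e^(-7.2089) = 0.00074 ✓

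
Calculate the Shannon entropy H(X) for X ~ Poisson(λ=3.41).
2.0011 nats

We have X ~ Poisson(λ=3.41).

The Shannon entropy measures the uncertainty or information content of the distribution.

For a Poisson distribution with λ=3.41:
H(X) = 2.0011 nats

(In bits, this would be 2.8870 bits.)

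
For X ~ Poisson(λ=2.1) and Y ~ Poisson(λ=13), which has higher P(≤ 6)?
X has higher probability (P(X ≤ 6) = 0.9941 > P(Y ≤ 6) = 0.0259)

Compute P(≤ 6) for each distribution:

X ~ Poisson(λ=2.1):
P(X ≤ 6) = 0.9941

Y ~ Poisson(λ=13):
P(Y ≤ 6) = 0.0259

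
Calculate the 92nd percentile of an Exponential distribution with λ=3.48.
0.7258

We have X ~ Exponential(λ=3.48).

We want to find x such that P(X ≤ x) = 0.92.

This is the 92nd percentile, which means 92% of values fall below this point.

Using the inverse CDF (quantile function):
x = F⁻¹(0.92) = 0.7258

Verification: P(X ≤ 0.7258) = 0.92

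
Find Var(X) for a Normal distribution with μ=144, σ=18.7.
349.6900

We have X ~ Normal(μ=144, σ=18.7).

For a Normal distribution with μ=144, σ=18.7:
Var(X) = 349.6900

The variance measures the spread of the distribution around the mean.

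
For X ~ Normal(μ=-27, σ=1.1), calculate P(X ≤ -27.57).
0.302166

We have X ~ Normal(μ=-27, σ=1.1).

The CDF gives us P(X ≤ k).

Using the CDF:
P(X ≤ -27.57) = 0.302166

This means there's approximately a 30.2% chance that X is at most -27.57.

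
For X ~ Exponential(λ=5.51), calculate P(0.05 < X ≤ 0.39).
0.642580

We have X ~ Exponential(λ=5.51).

To find P(0.05 < X ≤ 0.39), we use:
P(0.05 < X ≤ 0.39) = P(X ≤ 0.39) - P(X ≤ 0.05)
                 = F(0.39) - F(0.05)
                 = 0.883388 - 0.240808
                 = 0.642580

So there's approximately a 64.3% chance that X falls in this range.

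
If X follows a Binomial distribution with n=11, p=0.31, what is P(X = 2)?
0.187382

We have X ~ Binomial(n=11, p=0.31).

For a Binomial distribution, the PMF gives us the probability of each outcome.

Using the PMF formula:
P(X = 2) = 0.187382

Rounded to 4 decimal places: 0.1874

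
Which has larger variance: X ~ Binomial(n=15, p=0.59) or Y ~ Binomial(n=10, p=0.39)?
X has larger variance (3.6285 > 2.3790)

Compute the variance for each distribution:

X ~ Binomial(n=15, p=0.59):
Var(X) = 3.6285

Y ~ Binomial(n=10, p=0.39):
Var(Y) = 2.3790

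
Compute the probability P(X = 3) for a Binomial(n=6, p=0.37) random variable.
0.253313

We have X ~ Binomial(n=6, p=0.37).

For a Binomial distribution, the PMF gives us the probability of each outcome.

Using the PMF formula:
P(X = 3) = 0.253313

Rounded to 4 decimal places: 0.2533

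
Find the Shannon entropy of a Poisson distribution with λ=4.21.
2.1138 nats

We have X ~ Poisson(λ=4.21).

The Shannon entropy measures the uncertainty or information content of the distribution.

For a Poisson distribution with λ=4.21:
H(X) = 2.1138 nats

(In bits, this would be 3.0496 bits.)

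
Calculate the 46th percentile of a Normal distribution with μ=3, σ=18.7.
1.1219

We have X ~ Normal(μ=3, σ=18.7).

We want to find x such that P(X ≤ x) = 0.46.

This is the 46th percentile, which means 46% of values fall below this point.

Using the inverse CDF (quantile function):
x = F⁻¹(0.46) = 1.1219

Verification: P(X ≤ 1.1219) = 0.46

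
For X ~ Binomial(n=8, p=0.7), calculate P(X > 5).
0.551774

We have X ~ Binomial(n=8, p=0.7).

P(X > 5) = 1 - P(X ≤ 5)
                = 1 - F(5)
                = 1 - 0.448226
                = 0.551774

So there's approximately a 55.2% chance that X exceeds 5.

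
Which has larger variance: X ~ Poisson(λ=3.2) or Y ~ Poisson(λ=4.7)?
Y has larger variance (4.7000 > 3.2000)

Compute the variance for each distribution:

X ~ Poisson(λ=3.2):
Var(X) = 3.2000

Y ~ Poisson(λ=4.7):
Var(Y) = 4.7000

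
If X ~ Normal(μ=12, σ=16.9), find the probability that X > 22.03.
0.276426

We have X ~ Normal(μ=12, σ=16.9).

P(X > 22.03) = 1 - P(X ≤ 22.03)
                = 1 - F(22.03)
                = 1 - 0.723574
                = 0.276426

So there's approximately a 27.6% chance that X exceeds 22.03.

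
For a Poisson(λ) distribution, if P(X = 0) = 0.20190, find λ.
λ = 1.6000

For a Poisson(λ) distribution, the PMF at 0 is:
P(X = 0) = λ^0 e^(-λ) / 0! = e^(-λ)

Given P(X = 0) = 0.20190:
e^(-λ) = 0.20190
-λ = ln(0.20190)
λ = -ln(0.20190) = 1.6000

Verification: e^(-1.6000) = 0.20190 ✓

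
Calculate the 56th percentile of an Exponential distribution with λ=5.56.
0.1477

We have X ~ Exponential(λ=5.56).

We want to find x such that P(X ≤ x) = 0.56.

This is the 56th percentile, which means 56% of values fall below this point.

Using the inverse CDF (quantile function):
x = F⁻¹(0.56) = 0.1477

Verification: P(X ≤ 0.1477) = 0.56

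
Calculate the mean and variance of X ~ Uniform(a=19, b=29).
E[X] = 24.0000, Var(X) = 8.3333

We have X ~ Uniform(a=19, b=29).

For a Uniform distribution with a=19, b=29:

Expected value:
E[X] = 24.0000

Variance:
Var(X) = 8.3333

Standard deviation:
σ = √Var(X) = 2.8868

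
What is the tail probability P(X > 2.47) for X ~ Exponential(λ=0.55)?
0.257046

We have X ~ Exponential(λ=0.55).

P(X > 2.47) = 1 - P(X ≤ 2.47)
                = 1 - F(2.47)
                = 1 - 0.742954
                = 0.257046

So there's approximately a 25.7% chance that X exceeds 2.47.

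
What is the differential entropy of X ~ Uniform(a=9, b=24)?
2.7081 nats

We have X ~ Uniform(a=9, b=24).

The differential entropy measures the uncertainty or information content of the distribution.

For a Uniform distribution with a=9, b=24:
h(X) = 2.7081 nats

(In bits, this would be 3.9069 bits.)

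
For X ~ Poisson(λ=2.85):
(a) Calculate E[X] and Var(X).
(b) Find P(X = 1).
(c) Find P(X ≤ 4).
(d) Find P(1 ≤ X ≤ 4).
(a) E[X] = 2.8500, Var(X) = 2.8500
(b) P(X = 1) = 0.164856
(c) P(X ≤ 4) = 0.839807
(d) P(1 ≤ X ≤ 4) = 0.781962

We have X ~ Poisson(λ=2.85).

(a) Moments:
E[X] = 2.8500
Var(X) = 2.8500
σ = √Var(X) = 1.6882

(b) Point probability using PMF:
P(X = 1) = 0.164856

(c) Cumulative probability using CDF:
P(X ≤ 4) = F(4) = 0.839807

(d) Range probability:
P(1 ≤ X ≤ 4) = P(X ≤ 4) - P(X ≤ 0)
                   = F(4) - F(0)
                   = 0.839807 - 0.057844
                   = 0.781962

This means approximately 78.2% of outcomes fall in the interval [1, 4].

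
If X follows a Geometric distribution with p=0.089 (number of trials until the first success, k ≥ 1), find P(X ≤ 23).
0.882801

We have X ~ Geometric(p=0.089) (number of trials until the first success, k ≥ 1).

The CDF gives us P(X ≤ k).

Using the CDF:
P(X ≤ 23) = 0.882801

This means there's approximately a 88.3% chance that X is at most 23.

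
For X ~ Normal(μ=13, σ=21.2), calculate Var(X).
449.4400

We have X ~ Normal(μ=13, σ=21.2).

For a Normal distribution with μ=13, σ=21.2:
Var(X) = 449.4400

The variance measures the spread of the distribution around the mean.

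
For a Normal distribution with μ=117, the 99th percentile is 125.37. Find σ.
σ = 3.5979

For X ~ Normal(μ, σ), the p-th percentile satisfies x = μ + z_p × σ,
where z_p = Φ⁻¹(p) is the standard normal quantile.

Step 1: z_{0.99} = Φ⁻¹(0.99) = 2.3263

Step 2: Solve for σ:
125.37 = 117 + 2.3263 × σ
σ = (125.37 - 117) / 2.3263
σ = 8.37 / 2.3263
σ = 3.5979

Verification: μ + z × σ = 117 + 2.3263 × 3.5979 = 125.37 ✓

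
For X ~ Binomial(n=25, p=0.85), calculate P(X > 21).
0.471121

We have X ~ Binomial(n=25, p=0.85).

P(X > 21) = 1 - P(X ≤ 21)
                = 1 - F(21)
                = 1 - 0.528879
                = 0.471121

So there's approximately a 47.1% chance that X exceeds 21.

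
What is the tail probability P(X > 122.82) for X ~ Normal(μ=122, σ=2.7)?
0.380677

We have X ~ Normal(μ=122, σ=2.7).

P(X > 122.82) = 1 - P(X ≤ 122.82)
                = 1 - F(122.82)
                = 1 - 0.619323
                = 0.380677

So there's approximately a 38.1% chance that X exceeds 122.82.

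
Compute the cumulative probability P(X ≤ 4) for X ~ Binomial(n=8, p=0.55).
0.523044

We have X ~ Binomial(n=8, p=0.55).

The CDF gives us P(X ≤ k).

Using the CDF:
P(X ≤ 4) = 0.523044

This means there's approximately a 52.3% chance that X is at most 4.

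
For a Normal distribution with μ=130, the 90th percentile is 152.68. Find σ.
σ = 17.6973

For X ~ Normal(μ, σ), the p-th percentile satisfies x = μ + z_p × σ,
where z_p = Φ⁻¹(p) is the standard normal quantile.

Step 1: z_{0.9} = Φ⁻¹(0.9) = 1.2816

Step 2: Solve for σ:
152.68 = 130 + 1.2816 × σ
σ = (152.68 - 130) / 1.2816
σ = 22.68 / 1.2816
σ = 17.6973

Verification: μ + z × σ = 130 + 1.2816 × 17.6973 = 152.68 ✓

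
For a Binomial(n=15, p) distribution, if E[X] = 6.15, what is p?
p = 0.41

For a Binomial(n, p) distribution:
E[X] = n × p

Given n = 15 and E[X] = 6.15:
6.15 = 15 × p
p = 6.15 / 15 = 0.41

Verification: Binomial(15, 0.41) has E[X] = 6.15 ✓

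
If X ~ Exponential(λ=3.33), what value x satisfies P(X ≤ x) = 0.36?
0.1340

We have X ~ Exponential(λ=3.33).

We want to find x such that P(X ≤ x) = 0.36.

This is the 36th percentile, which means 36% of values fall below this point.

Using the inverse CDF (quantile function):
x = F⁻¹(0.36) = 0.1340

Verification: P(X ≤ 0.1340) = 0.36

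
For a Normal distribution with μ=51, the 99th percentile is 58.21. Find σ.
σ = 3.0993

For X ~ Normal(μ, σ), the p-th percentile satisfies x = μ + z_p × σ,
where z_p = Φ⁻¹(p) is the standard normal quantile.

Step 1: z_{0.99} = Φ⁻¹(0.99) = 2.3263

Step 2: Solve for σ:
58.21 = 51 + 2.3263 × σ
σ = (58.21 - 51) / 2.3263
σ = 7.21 / 2.3263
σ = 3.0993

Verification: μ + z × σ = 51 + 2.3263 × 3.0993 = 58.21 ✓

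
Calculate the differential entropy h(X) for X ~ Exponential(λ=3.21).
-0.1663 nats

We have X ~ Exponential(λ=3.21).

The differential entropy measures the uncertainty or information content of the distribution.

For an Exponential distribution with λ=3.21:
h(X) = -0.1663 nats

(In bits, this would be -0.2399 bits.)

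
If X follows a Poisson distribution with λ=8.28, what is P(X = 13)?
0.035007

We have X ~ Poisson(λ=8.28).

For a Poisson distribution, the PMF gives us the probability of each outcome.

Using the PMF formula:
P(X = 13) = 0.035007

Rounded to 4 decimal places: 0.0350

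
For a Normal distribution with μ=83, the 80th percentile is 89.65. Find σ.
σ = 7.9014

For X ~ Normal(μ, σ), the p-th percentile satisfies x = μ + z_p × σ,
where z_p = Φ⁻¹(p) is the standard normal quantile.

Step 1: z_{0.8} = Φ⁻¹(0.8) = 0.8416

Step 2: Solve for σ:
89.65 = 83 + 0.8416 × σ
σ = (89.65 - 83) / 0.8416
σ = 6.65 / 0.8416
σ = 7.9014

Verification: μ + z × σ = 83 + 0.8416 × 7.9014 = 89.65 ✓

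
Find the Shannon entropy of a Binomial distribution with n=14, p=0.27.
1.9173 nats

We have X ~ Binomial(n=14, p=0.27).

The Shannon entropy measures the uncertainty or information content of the distribution.

For a Binomial distribution with n=14, p=0.27:
H(X) = 1.9173 nats

(In bits, this would be 2.7661 bits.)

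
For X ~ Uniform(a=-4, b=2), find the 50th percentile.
-1.0000

We have X ~ Uniform(a=-4, b=2).

We want to find x such that P(X ≤ x) = 0.5.

This is the 50th percentile, which means 50% of values fall below this point.

Using the inverse CDF (quantile function):
x = F⁻¹(0.5) = -1.0000

Verification: P(X ≤ -1.0000) = 0.5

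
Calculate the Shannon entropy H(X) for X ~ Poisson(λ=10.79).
2.6001 nats

We have X ~ Poisson(λ=10.79).

The Shannon entropy measures the uncertainty or information content of the distribution.

For a Poisson distribution with λ=10.79:
H(X) = 2.6001 nats

(In bits, this would be 3.7512 bits.)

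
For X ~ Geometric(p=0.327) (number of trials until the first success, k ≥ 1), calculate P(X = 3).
0.148108

We have X ~ Geometric(p=0.327) (number of trials until the first success, k ≥ 1).

For a Geometric distribution, the PMF gives us the probability of each outcome.

Using the PMF formula:
P(X = 3) = 0.148108

Rounded to 4 decimal places: 0.1481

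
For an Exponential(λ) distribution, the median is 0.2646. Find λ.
λ = 2.6196

For X ~ Exponential(λ), the CDF is F(x) = 1 - e^(-λx).
The median m satisfies F(m) = 0.5:
1 - e^(-λm) = 0.5
e^(-λm) = 0.5
λm = ln(2)
m = ln(2) / λ

Given m = 0.2646:
λ = ln(2) / 0.2646 = 0.693147 / 0.2646 = 2.6196

Verification: ln(2) / 2.6196 = 0.2646 ✓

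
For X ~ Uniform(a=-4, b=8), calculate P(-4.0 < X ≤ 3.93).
0.660833

We have X ~ Uniform(a=-4, b=8).

To find P(-4.0 < X ≤ 3.93), we use:
P(-4.0 < X ≤ 3.93) = P(X ≤ 3.93) - P(X ≤ -4.0)
                 = F(3.93) - F(-4.0)
                 = 0.660833 - 0.000000
                 = 0.660833

So there's approximately a 66.1% chance that X falls in this range.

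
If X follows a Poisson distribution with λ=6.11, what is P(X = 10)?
0.044372

We have X ~ Poisson(λ=6.11).

For a Poisson distribution, the PMF gives us the probability of each outcome.

Using the PMF formula:
P(X = 10) = 0.044372

Rounded to 4 decimal places: 0.0444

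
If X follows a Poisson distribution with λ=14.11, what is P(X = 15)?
0.099658

We have X ~ Poisson(λ=14.11).

For a Poisson distribution, the PMF gives us the probability of each outcome.

Using the PMF formula:
P(X = 15) = 0.099658

Rounded to 4 decimal places: 0.0997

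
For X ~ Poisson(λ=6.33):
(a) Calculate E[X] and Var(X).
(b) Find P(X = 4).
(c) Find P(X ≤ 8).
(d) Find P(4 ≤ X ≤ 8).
(a) E[X] = 6.3300, Var(X) = 6.3300
(b) P(X = 4) = 0.119212
(c) P(X ≤ 8) = 0.811362
(d) P(4 ≤ X ≤ 8) = 0.687267

We have X ~ Poisson(λ=6.33).

(a) Moments:
E[X] = 6.3300
Var(X) = 6.3300
σ = √Var(X) = 2.5159

(b) Point probability using PMF:
P(X = 4) = 0.119212

(c) Cumulative probability using CDF:
P(X ≤ 8) = F(8) = 0.811362

(d) Range probability:
P(4 ≤ X ≤ 8) = P(X ≤ 8) - P(X ≤ 3)
                   = F(8) - F(3)
                   = 0.811362 - 0.124096
                   = 0.687267

This means approximately 68.7% of outcomes fall in the interval [4, 8].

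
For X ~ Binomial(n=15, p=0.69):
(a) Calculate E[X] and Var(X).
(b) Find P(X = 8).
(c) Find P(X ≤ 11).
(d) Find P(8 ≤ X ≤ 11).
(a) E[X] = 10.3500, Var(X) = 3.2085
(b) P(X = 8) = 0.090965
(c) P(X ≤ 11) = 0.731439
(d) P(8 ≤ X ≤ 11) = 0.671523

We have X ~ Binomial(n=15, p=0.69).

(a) Moments:
E[X] = 10.3500
Var(X) = 3.2085
σ = √Var(X) = 1.7912

(b) Point probability using PMF:
P(X = 8) = 0.090965

(c) Cumulative probability using CDF:
P(X ≤ 11) = F(11) = 0.731439

(d) Range probability:
P(8 ≤ X ≤ 11) = P(X ≤ 11) - P(X ≤ 7)
                   = F(11) - F(7)
                   = 0.731439 - 0.059916
                   = 0.671523

This means approximately 67.2% of outcomes fall in the interval [8, 11].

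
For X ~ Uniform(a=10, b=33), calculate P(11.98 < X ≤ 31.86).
0.864348

We have X ~ Uniform(a=10, b=33).

To find P(11.98 < X ≤ 31.86), we use:
P(11.98 < X ≤ 31.86) = P(X ≤ 31.86) - P(X ≤ 11.98)
                 = F(31.86) - F(11.98)
                 = 0.950435 - 0.086087
                 = 0.864348

So there's approximately a 86.4% chance that X falls in this range.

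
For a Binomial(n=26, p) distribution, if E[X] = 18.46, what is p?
p = 0.71

For a Binomial(n, p) distribution:
E[X] = n × p

Given n = 26 and E[X] = 18.46:
18.46 = 26 × p
p = 18.46 / 26 = 0.71

Verification: Binomial(26, 0.71) has E[X] = 18.46 ✓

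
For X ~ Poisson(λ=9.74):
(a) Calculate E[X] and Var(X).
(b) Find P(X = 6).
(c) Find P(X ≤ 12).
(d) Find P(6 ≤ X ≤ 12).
(a) E[X] = 9.7400, Var(X) = 9.7400
(b) P(X = 6) = 0.069822
(c) P(X ≤ 12) = 0.815537
(d) P(6 ≤ X ≤ 12) = 0.737953

We have X ~ Poisson(λ=9.74).

(a) Moments:
E[X] = 9.7400
Var(X) = 9.7400
σ = √Var(X) = 3.1209

(b) Point probability using PMF:
P(X = 6) = 0.069822

(c) Cumulative probability using CDF:
P(X ≤ 12) = F(12) = 0.815537

(d) Range probability:
P(6 ≤ X ≤ 12) = P(X ≤ 12) - P(X ≤ 5)
                   = F(12) - F(5)
                   = 0.815537 - 0.077584
                   = 0.737953

This means approximately 73.8% of outcomes fall in the interval [6, 12].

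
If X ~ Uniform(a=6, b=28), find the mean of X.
17.0000

We have X ~ Uniform(a=6, b=28).

For a Uniform distribution with a=6, b=28:
E[X] = 17.0000

This is the expected (average) value of X.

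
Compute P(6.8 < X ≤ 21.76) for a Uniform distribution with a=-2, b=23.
0.598400

We have X ~ Uniform(a=-2, b=23).

To find P(6.8 < X ≤ 21.76), we use:
P(6.8 < X ≤ 21.76) = P(X ≤ 21.76) - P(X ≤ 6.8)
                 = F(21.76) - F(6.8)
                 = 0.950400 - 0.352000
                 = 0.598400

So there's approximately a 59.8% chance that X falls in this range.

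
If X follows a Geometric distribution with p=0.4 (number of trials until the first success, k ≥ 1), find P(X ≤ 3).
0.784000

We have X ~ Geometric(p=0.4) (number of trials until the first success, k ≥ 1).

The CDF gives us P(X ≤ k).

Using the CDF:
P(X ≤ 3) = 0.784000

This means there's approximately a 78.4% chance that X is at most 3.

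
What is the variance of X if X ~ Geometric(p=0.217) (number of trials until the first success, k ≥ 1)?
16.6281

We have X ~ Geometric(p=0.217) (number of trials until the first success, k ≥ 1).

For a Geometric distribution with p=0.217 (number of trials until the first success, k ≥ 1):
Var(X) = 16.6281

The variance measures the spread of the distribution around the mean.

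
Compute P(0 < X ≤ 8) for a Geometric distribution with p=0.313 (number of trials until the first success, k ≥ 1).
0.950380

We have X ~ Geometric(p=0.313) (number of trials until the first success, k ≥ 1).

To find P(0 < X ≤ 8), we use:
P(0 < X ≤ 8) = P(X ≤ 8) - P(X ≤ 0)
                 = F(8) - F(0)
                 = 0.950380 - 0.000000
                 = 0.950380

So there's approximately a 95.0% chance that X falls in this range.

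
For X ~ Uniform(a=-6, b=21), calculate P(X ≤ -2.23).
0.139630

We have X ~ Uniform(a=-6, b=21).

The CDF gives us P(X ≤ k).

Using the CDF:
P(X ≤ -2.23) = 0.139630

This means there's approximately a 14.0% chance that X is at most -2.23.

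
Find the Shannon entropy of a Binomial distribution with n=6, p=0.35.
1.5601 nats

We have X ~ Binomial(n=6, p=0.35).

The Shannon entropy measures the uncertainty or information content of the distribution.

For a Binomial distribution with n=6, p=0.35:
H(X) = 1.5601 nats

(In bits, this would be 2.2508 bits.)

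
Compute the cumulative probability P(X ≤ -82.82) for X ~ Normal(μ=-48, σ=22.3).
0.059211

We have X ~ Normal(μ=-48, σ=22.3).

The CDF gives us P(X ≤ k).

Using the CDF:
P(X ≤ -82.82) = 0.059211

This means there's approximately a 5.9% chance that X is at most -82.82.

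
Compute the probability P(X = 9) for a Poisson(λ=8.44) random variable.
0.129382

We have X ~ Poisson(λ=8.44).

For a Poisson distribution, the PMF gives us the probability of each outcome.

Using the PMF formula:
P(X = 9) = 0.129382

Rounded to 4 decimal places: 0.1294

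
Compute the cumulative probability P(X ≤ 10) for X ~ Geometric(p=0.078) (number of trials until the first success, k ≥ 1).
0.556075

We have X ~ Geometric(p=0.078) (number of trials until the first success, k ≥ 1).

The CDF gives us P(X ≤ k).

Using the CDF:
P(X ≤ 10) = 0.556075

This means there's approximately a 55.6% chance that X is at most 10.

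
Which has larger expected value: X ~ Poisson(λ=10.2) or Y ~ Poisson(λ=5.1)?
X has larger mean (10.2000 > 5.1000)

Compute the expected value for each distribution:

X ~ Poisson(λ=10.2):
E[X] = 10.2000

Y ~ Poisson(λ=5.1):
E[Y] = 5.1000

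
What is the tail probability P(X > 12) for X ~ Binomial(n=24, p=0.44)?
0.211926

We have X ~ Binomial(n=24, p=0.44).

P(X > 12) = 1 - P(X ≤ 12)
                = 1 - F(12)
                = 1 - 0.788074
                = 0.211926

So there's approximately a 21.2% chance that X exceeds 12.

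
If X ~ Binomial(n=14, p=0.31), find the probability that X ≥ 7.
0.108430

We have X ~ Binomial(n=14, p=0.31).

For discrete distributions, P(X ≥ 7) = 1 - P(X ≤ 6).

P(X ≤ 6) = 0.891570
P(X ≥ 7) = 1 - 0.891570 = 0.108430

So there's approximately a 10.8% chance that X is at least 7.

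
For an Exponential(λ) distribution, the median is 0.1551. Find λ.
λ = 4.4690

For X ~ Exponential(λ), the CDF is F(x) = 1 - e^(-λx).
The median m satisfies F(m) = 0.5:
1 - e^(-λm) = 0.5
e^(-λm) = 0.5
λm = ln(2)
m = ln(2) / λ

Given m = 0.1551:
λ = ln(2) / 0.1551 = 0.693147 / 0.1551 = 4.4690

Verification: ln(2) / 4.4690 = 0.1551 ✓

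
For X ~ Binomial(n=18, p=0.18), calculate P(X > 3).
0.411250

We have X ~ Binomial(n=18, p=0.18).

P(X > 3) = 1 - P(X ≤ 3)
                = 1 - F(3)
                = 1 - 0.588750
                = 0.411250

So there's approximately a 41.1% chance that X exceeds 3.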